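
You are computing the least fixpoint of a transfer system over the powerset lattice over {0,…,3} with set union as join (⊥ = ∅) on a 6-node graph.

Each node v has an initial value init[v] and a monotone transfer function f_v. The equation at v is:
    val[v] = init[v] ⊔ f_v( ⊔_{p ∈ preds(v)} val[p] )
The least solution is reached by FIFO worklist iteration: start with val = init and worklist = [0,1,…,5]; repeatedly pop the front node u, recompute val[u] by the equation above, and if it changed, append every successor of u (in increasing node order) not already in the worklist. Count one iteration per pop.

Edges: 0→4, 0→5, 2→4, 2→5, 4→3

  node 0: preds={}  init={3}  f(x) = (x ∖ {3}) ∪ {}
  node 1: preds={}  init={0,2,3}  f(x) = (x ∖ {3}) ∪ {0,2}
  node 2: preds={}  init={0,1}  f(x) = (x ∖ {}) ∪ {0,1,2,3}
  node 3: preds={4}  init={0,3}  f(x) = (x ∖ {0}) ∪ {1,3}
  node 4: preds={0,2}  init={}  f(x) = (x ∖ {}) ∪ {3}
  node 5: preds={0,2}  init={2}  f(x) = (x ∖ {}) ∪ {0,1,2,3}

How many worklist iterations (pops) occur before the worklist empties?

7

Iteration log — 7 steps:
  step 1. node 0  ⊔preds={}  new={3}  stable
  step 2. node 1  ⊔preds={}  new={0,2,3}  stable
  step 3. node 2  ⊔preds={}  new={0,1,2,3}  old={0,1}  +wl: 
  step 4. node 3  ⊔preds={}  new={0,1,3}  old={0,3}  +wl: 
  step 5. node 4  ⊔preds={0,1,2,3}  new={0,1,2,3}  old={}  +wl: 3
  step 6. node 5  ⊔preds={0,1,2,3}  new={0,1,2,3}  old={2}  +wl: 
  step 7. node 3  ⊔preds={0,1,2,3}  new={0,1,2,3}  old={0,1,3}  +wl: 

Least fixpoint reached:
  node 0: {3}
  node 1: {0,2,3}
  node 2: {0,1,2,3}
  node 3: {0,1,2,3}
  node 4: {0,1,2,3}
  node 5: {0,1,2,3}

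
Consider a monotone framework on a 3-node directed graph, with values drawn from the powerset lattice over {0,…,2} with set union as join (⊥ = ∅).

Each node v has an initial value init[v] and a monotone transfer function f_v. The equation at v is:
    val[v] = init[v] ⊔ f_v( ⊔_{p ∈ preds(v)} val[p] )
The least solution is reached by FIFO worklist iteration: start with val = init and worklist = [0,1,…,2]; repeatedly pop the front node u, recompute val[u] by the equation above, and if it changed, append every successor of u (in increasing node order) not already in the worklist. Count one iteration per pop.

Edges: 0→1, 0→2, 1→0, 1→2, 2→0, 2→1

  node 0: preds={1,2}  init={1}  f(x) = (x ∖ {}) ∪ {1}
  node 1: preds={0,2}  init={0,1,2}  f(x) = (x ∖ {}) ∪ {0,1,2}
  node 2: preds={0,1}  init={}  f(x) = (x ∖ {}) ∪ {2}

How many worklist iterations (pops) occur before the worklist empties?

Worklist (5 pops):
  #1 pop 0: in={0,1,2} → {0,1,2} (was {1}); enqueue []
  #2 pop 1: in={0,1,2} → {0,1,2} (no change)
  #3 pop 2: in={0,1,2} → {0,1,2} (was {}); enqueue [0,1]
  #4 pop 0: in={0,1,2} → {0,1,2} (no change)
  #5 pop 1: in={0,1,2} → {0,1,2} (no change)

Fixpoint:
  val[0] = {0,1,2}
  val[1] = {0,1,2}
  val[2] = {0,1,2}

5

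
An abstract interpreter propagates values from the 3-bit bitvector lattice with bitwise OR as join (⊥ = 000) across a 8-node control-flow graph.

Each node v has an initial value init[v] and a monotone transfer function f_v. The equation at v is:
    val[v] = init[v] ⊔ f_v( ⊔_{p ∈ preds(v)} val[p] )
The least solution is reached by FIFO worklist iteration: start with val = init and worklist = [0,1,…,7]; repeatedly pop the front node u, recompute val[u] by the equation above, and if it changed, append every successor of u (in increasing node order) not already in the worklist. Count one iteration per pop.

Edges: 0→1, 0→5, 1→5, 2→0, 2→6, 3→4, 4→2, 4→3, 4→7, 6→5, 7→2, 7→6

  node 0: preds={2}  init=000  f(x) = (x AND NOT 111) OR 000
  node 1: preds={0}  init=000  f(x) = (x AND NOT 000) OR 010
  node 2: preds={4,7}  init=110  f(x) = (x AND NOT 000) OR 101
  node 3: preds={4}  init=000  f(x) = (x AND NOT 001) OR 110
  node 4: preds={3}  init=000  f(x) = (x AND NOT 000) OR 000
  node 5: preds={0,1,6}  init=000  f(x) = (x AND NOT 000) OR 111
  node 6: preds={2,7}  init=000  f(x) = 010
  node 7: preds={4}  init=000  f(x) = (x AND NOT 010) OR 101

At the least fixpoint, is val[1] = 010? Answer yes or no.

Trace (13 dequeues):
  [1] u=0 | in 110 | out 000 | ==
  [2] u=1 | in 000 | out 010 | prev 000 | push {}
  [3] u=2 | in 000 | out 111 | prev 110 | push {0}
  [4] u=3 | in 000 | out 110 | prev 000 | push {}
  [5] u=4 | in 110 | out 110 | prev 000 | push {2,3}
  [6] u=5 | in 010 | out 111 | prev 000 | push {}
  [7] u=6 | in 111 | out 010 | prev 000 | push {5}
  [8] u=7 | in 110 | out 101 | prev 000 | push {6}
  [9] u=0 | in 111 | out 000 | ==
  [10] u=2 | in 111 | out 111 | ==
  [11] u=3 | in 110 | out 110 | ==
  [12] u=5 | in 010 | out 111 | ==
  [13] u=6 | in 111 | out 010 | ==

Converged values:
  [0] 000
  [1] 010
  [2] 111
  [3] 110
  [4] 110
  [5] 111
  [6] 010
  [7] 101

yes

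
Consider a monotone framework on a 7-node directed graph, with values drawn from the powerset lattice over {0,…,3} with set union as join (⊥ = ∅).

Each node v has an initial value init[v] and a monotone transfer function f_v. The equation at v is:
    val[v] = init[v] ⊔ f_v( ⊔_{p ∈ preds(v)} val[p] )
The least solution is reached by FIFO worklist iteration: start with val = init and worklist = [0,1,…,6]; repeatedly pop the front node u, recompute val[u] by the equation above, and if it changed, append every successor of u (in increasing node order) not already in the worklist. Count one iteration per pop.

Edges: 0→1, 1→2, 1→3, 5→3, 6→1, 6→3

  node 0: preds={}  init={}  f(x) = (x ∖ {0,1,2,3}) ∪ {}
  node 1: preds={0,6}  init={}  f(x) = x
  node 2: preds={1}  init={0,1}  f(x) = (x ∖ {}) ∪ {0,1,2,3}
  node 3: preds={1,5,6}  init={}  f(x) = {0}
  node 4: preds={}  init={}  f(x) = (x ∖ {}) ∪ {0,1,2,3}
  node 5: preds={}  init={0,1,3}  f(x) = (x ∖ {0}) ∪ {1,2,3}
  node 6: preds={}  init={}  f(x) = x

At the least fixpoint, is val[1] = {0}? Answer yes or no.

no

Iteration log — 8 steps:
  step 1. node 0  ⊔preds={}  new={}  stable
  step 2. node 1  ⊔preds={}  new={}  stable
  step 3. node 2  ⊔preds={}  new={0,1,2,3}  old={0,1}  +wl: 
  step 4. node 3  ⊔preds={0,1,3}  new={0}  old={}  +wl: 
  step 5. node 4  ⊔preds={}  new={0,1,2,3}  old={}  +wl: 
  step 6. node 5  ⊔preds={}  new={0,1,2,3}  old={0,1,3}  +wl: 3
  step 7. node 6  ⊔preds={}  new={}  stable
  step 8. node 3  ⊔preds={0,1,2,3}  new={0}  stable

Least fixpoint reached:
  node 0: {}
  node 1: {}
  node 2: {0,1,2,3}
  node 3: {0}
  node 4: {0,1,2,3}
  node 5: {0,1,2,3}
  node 6: {}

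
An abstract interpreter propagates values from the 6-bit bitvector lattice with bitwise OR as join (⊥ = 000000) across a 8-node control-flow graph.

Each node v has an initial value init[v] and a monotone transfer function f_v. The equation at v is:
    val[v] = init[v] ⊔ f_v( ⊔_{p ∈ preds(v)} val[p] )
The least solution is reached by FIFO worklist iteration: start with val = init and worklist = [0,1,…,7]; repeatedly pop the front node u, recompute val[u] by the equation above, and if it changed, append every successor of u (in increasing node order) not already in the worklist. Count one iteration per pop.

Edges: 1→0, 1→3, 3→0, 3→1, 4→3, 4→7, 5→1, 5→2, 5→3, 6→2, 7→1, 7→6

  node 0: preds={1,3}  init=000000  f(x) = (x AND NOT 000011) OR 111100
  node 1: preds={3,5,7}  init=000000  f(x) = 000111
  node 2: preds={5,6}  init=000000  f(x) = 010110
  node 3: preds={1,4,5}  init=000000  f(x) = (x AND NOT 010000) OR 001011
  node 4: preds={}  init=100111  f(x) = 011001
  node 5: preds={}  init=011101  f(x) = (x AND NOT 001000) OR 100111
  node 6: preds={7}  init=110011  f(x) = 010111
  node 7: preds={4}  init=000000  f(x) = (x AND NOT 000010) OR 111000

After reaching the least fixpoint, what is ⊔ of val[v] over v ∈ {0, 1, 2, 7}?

Trace (13 dequeues):
  [1] u=0 | in 000000 | out 111100 | prev 000000 | push {}
  [2] u=1 | in 011101 | out 000111 | prev 000000 | push {0}
  [3] u=2 | in 111111 | out 010110 | prev 000000 | push {}
  [4] u=3 | in 111111 | out 101111 | prev 000000 | push {1}
  [5] u=4 | in 000000 | out 111111 | prev 100111 | push {3}
  [6] u=5 | in 000000 | out 111111 | prev 011101 | push {2}
  [7] u=6 | in 000000 | out 110111 | prev 110011 | push {}
  [8] u=7 | in 111111 | out 111101 | prev 000000 | push {6}
  [9] u=0 | in 101111 | out 111100 | ==
  [10] u=1 | in 111111 | out 000111 | ==
  [11] u=3 | in 111111 | out 101111 | ==
  [12] u=2 | in 111111 | out 010110 | ==
  [13] u=6 | in 111101 | out 110111 | ==

Converged values:
  [0] 111100
  [1] 000111
  [2] 010110
  [3] 101111
  [4] 111111
  [5] 111111
  [6] 110111
  [7] 111101

111111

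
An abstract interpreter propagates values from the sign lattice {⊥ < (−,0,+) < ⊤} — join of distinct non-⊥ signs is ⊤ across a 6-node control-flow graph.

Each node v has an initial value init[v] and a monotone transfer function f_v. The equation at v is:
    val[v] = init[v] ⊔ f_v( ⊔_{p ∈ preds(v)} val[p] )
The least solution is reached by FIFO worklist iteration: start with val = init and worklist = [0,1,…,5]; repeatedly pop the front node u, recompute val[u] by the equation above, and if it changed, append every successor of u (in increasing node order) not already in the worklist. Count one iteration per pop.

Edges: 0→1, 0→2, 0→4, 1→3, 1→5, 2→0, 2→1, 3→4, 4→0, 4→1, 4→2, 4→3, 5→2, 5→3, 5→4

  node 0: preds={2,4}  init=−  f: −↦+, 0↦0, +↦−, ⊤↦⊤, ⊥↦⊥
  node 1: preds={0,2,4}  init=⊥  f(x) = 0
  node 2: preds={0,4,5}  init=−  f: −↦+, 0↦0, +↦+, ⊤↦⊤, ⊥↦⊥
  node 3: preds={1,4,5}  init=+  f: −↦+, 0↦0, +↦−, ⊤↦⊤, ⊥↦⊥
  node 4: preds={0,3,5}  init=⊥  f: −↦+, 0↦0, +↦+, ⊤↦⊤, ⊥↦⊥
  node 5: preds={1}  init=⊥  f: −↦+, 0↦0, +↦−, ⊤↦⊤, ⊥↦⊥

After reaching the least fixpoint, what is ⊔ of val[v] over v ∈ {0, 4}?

Worklist (11 pops):
  #1 pop 0: in=− → ⊤ (was −); enqueue []
  #2 pop 1: in=⊤ → 0 (was ⊥); enqueue []
  #3 pop 2: in=⊤ → ⊤ (was −); enqueue [0,1]
  #4 pop 3: in=0 → ⊤ (was +); enqueue []
  #5 pop 4: in=⊤ → ⊤ (was ⊥); enqueue [2,3]
  #6 pop 5: in=0 → 0 (was ⊥); enqueue [4]
  #7 pop 0: in=⊤ → ⊤ (no change)
  #8 pop 1: in=⊤ → 0 (no change)
  #9 pop 2: in=⊤ → ⊤ (no change)
  #10 pop 3: in=⊤ → ⊤ (no change)
  #11 pop 4: in=⊤ → ⊤ (no change)

Fixpoint:
  val[0] = ⊤
  val[1] = 0
  val[2] = ⊤
  val[3] = ⊤
  val[4] = ⊤
  val[5] = 0

⊤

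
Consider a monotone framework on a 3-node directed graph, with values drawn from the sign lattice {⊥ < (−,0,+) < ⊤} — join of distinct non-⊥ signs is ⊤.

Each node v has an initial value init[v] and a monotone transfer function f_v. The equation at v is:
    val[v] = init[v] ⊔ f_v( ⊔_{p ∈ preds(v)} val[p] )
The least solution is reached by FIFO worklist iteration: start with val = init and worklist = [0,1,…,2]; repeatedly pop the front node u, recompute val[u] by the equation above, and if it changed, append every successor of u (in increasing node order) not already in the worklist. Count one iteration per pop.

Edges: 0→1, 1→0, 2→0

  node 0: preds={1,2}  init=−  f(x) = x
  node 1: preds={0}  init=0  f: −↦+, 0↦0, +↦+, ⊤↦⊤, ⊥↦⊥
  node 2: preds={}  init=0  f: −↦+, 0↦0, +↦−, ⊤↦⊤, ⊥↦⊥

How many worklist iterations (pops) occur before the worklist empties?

Trace (4 dequeues):
  [1] u=0 | in 0 | out ⊤ | prev − | push {}
  [2] u=1 | in ⊤ | out ⊤ | prev 0 | push {0}
  [3] u=2 | in ⊥ | out 0 | ==
  [4] u=0 | in ⊤ | out ⊤ | ==

Converged values:
  [0] ⊤
  [1] ⊤
  [2] 0

4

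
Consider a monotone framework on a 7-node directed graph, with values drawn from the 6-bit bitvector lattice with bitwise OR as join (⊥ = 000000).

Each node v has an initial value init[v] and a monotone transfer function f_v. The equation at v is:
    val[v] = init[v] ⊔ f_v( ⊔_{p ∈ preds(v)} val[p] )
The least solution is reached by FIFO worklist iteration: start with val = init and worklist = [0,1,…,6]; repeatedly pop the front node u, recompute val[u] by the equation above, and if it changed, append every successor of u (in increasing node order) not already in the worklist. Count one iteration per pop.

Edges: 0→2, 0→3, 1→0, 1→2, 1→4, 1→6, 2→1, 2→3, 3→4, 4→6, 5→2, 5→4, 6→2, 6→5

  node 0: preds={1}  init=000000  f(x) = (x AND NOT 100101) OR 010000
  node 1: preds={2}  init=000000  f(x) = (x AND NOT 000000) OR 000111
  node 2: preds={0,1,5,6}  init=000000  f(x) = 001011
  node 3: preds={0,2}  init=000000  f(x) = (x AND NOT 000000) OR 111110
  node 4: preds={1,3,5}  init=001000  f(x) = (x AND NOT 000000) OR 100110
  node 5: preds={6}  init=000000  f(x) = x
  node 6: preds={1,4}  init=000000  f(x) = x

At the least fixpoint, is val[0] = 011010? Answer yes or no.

yes

Trace (17 dequeues):
  [1] u=0 | in 000000 | out 010000 | prev 000000 | push {}
  [2] u=1 | in 000000 | out 000111 | prev 000000 | push {0}
  [3] u=2 | in 010111 | out 001011 | prev 000000 | push {1}
  [4] u=3 | in 011011 | out 111111 | prev 000000 | push {}
  [5] u=4 | in 111111 | out 111111 | prev 001000 | push {}
  [6] u=5 | in 000000 | out 000000 | ==
  [7] u=6 | in 111111 | out 111111 | prev 000000 | push {2,5}
  [8] u=0 | in 000111 | out 010010 | prev 010000 | push {3}
  [9] u=1 | in 001011 | out 001111 | prev 000111 | push {0,4,6}
  [10] u=2 | in 111111 | out 001011 | ==
  [11] u=5 | in 111111 | out 111111 | prev 000000 | push {2}
  [12] u=3 | in 011011 | out 111111 | ==
  [13] u=0 | in 001111 | out 011010 | prev 010010 | push {3}
  [14] u=4 | in 111111 | out 111111 | ==
  [15] u=6 | in 111111 | out 111111 | ==
  [16] u=2 | in 111111 | out 001011 | ==
  [17] u=3 | in 011011 | out 111111 | ==

Converged values:
  [0] 011010
  [1] 001111
  [2] 001011
  [3] 111111
  [4] 111111
  [5] 111111
  [6] 111111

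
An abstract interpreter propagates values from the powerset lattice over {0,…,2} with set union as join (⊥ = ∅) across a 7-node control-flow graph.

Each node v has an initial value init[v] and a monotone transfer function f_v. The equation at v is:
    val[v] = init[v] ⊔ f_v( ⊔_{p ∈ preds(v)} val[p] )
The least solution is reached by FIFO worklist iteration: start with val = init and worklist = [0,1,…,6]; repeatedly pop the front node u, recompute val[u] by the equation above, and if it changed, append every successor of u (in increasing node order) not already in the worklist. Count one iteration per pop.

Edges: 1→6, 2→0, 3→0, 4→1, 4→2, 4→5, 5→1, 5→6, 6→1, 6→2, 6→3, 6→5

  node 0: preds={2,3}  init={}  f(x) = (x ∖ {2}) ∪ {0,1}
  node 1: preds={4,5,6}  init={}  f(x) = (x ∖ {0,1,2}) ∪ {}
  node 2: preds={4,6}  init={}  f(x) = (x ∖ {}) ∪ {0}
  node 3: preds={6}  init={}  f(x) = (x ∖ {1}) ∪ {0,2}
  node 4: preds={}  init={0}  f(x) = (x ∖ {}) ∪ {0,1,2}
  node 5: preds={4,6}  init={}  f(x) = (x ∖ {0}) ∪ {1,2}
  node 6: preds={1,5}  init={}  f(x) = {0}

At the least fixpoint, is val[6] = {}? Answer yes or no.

no

Iteration log — 13 steps:
  step 1. node 0  ⊔preds={}  new={0,1}  old={}  +wl: 
  step 2. node 1  ⊔preds={0}  new={}  stable
  step 3. node 2  ⊔preds={0}  new={0}  old={}  +wl: 0
  step 4. node 3  ⊔preds={}  new={0,2}  old={}  +wl: 
  step 5. node 4  ⊔preds={}  new={0,1,2}  old={0}  +wl: 1,2
  step 6. node 5  ⊔preds={0,1,2}  new={1,2}  old={}  +wl: 
  step 7. node 6  ⊔preds={1,2}  new={0}  old={}  +wl: 3,5
  step 8. node 0  ⊔preds={0,2}  new={0,1}  stable
  step 9. node 1  ⊔preds={0,1,2}  new={}  stable
  step 10. node 2  ⊔preds={0,1,2}  new={0,1,2}  old={0}  +wl: 0
  step 11. node 3  ⊔preds={0}  new={0,2}  stable
  step 12. node 5  ⊔preds={0,1,2}  new={1,2}  stable
  step 13. node 0  ⊔preds={0,1,2}  new={0,1}  stable

Least fixpoint reached:
  node 0: {0,1}
  node 1: {}
  node 2: {0,1,2}
  node 3: {0,2}
  node 4: {0,1,2}
  node 5: {1,2}
  node 6: {0}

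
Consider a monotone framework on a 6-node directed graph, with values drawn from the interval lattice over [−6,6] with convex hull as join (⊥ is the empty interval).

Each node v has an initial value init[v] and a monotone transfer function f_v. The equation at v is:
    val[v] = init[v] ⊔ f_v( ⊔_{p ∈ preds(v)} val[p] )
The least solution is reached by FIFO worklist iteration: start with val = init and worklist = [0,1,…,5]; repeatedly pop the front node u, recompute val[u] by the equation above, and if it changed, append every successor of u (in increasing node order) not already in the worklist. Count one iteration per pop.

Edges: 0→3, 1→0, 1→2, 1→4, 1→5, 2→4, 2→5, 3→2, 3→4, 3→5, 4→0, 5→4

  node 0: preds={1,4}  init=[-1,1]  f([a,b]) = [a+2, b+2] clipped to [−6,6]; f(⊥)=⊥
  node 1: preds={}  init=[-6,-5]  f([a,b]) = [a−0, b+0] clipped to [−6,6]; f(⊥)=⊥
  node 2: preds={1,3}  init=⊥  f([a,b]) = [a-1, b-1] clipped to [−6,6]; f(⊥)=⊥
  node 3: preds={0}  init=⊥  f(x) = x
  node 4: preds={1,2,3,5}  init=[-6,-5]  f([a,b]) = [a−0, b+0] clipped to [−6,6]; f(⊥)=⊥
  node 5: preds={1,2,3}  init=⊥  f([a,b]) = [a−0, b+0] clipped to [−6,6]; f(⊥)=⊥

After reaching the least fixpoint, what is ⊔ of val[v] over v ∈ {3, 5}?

Trace (28 dequeues):
  [1] u=0 | in [-6,-5] | out [-4,1] | prev [-1,1] | push {}
  [2] u=1 | in ⊥ | out [-6,-5] | ==
  [3] u=2 | in [-6,-5] | out [-6,-6] | prev ⊥ | push {}
  [4] u=3 | in [-4,1] | out [-4,1] | prev ⊥ | push {2}
  [5] u=4 | in [-6,1] | out [-6,1] | prev [-6,-5] | push {0}
  [6] u=5 | in [-6,1] | out [-6,1] | prev ⊥ | push {4}
  [7] u=2 | in [-6,1] | out [-6,0] | prev [-6,-6] | push {5}
  [8] u=0 | in [-6,1] | out [-4,3] | prev [-4,1] | push {3}
  [9] u=4 | in [-6,1] | out [-6,1] | ==
  [10] u=5 | in [-6,1] | out [-6,1] | ==
  [11] u=3 | in [-4,3] | out [-4,3] | prev [-4,1] | push {2,4,5}
  [12] u=2 | in [-6,3] | out [-6,2] | prev [-6,0] | push {}
  [13] u=4 | in [-6,3] | out [-6,3] | prev [-6,1] | push {0}
  [14] u=5 | in [-6,3] | out [-6,3] | prev [-6,1] | push {4}
  [15] u=0 | in [-6,3] | out [-4,5] | prev [-4,3] | push {3}
  [16] u=4 | in [-6,3] | out [-6,3] | ==
  [17] u=3 | in [-4,5] | out [-4,5] | prev [-4,3] | push {2,4,5}
  [18] u=2 | in [-6,5] | out [-6,4] | prev [-6,2] | push {}
  [19] u=4 | in [-6,5] | out [-6,5] | prev [-6,3] | push {0}
  [20] u=5 | in [-6,5] | out [-6,5] | prev [-6,3] | push {4}
  [21] u=0 | in [-6,5] | out [-4,6] | prev [-4,5] | push {3}
  [22] u=4 | in [-6,5] | out [-6,5] | ==
  [23] u=3 | in [-4,6] | out [-4,6] | prev [-4,5] | push {2,4,5}
  [24] u=2 | in [-6,6] | out [-6,5] | prev [-6,4] | push {}
  [25] u=4 | in [-6,6] | out [-6,6] | prev [-6,5] | push {0}
  [26] u=5 | in [-6,6] | out [-6,6] | prev [-6,5] | push {4}
  [27] u=0 | in [-6,6] | out [-4,6] | ==
  [28] u=4 | in [-6,6] | out [-6,6] | ==

Converged values:
  [0] [-4,6]
  [1] [-6,-5]
  [2] [-6,5]
  [3] [-4,6]
  [4] [-6,6]
  [5] [-6,6]

[-6,6]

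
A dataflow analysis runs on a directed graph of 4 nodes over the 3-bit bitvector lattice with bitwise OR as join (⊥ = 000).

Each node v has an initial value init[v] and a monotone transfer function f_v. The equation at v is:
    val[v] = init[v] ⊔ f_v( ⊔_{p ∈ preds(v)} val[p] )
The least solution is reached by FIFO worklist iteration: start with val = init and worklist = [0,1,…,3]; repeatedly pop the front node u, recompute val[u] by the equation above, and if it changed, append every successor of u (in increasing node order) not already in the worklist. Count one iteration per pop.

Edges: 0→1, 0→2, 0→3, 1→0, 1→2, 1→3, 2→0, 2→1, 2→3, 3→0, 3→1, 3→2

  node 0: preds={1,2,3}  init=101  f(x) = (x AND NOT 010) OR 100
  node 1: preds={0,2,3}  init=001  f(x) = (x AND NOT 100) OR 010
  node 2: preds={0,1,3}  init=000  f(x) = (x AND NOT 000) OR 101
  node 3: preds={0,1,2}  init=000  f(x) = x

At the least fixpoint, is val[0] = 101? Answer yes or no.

Worklist (7 pops):
  #1 pop 0: in=001 → 101 (no change)
  #2 pop 1: in=101 → 011 (was 001); enqueue [0]
  #3 pop 2: in=111 → 111 (was 000); enqueue [1]
  #4 pop 3: in=111 → 111 (was 000); enqueue [2]
  #5 pop 0: in=111 → 101 (no change)
  #6 pop 1: in=111 → 011 (no change)
  #7 pop 2: in=111 → 111 (no change)

Fixpoint:
  val[0] = 101
  val[1] = 011
  val[2] = 111
  val[3] = 111

yes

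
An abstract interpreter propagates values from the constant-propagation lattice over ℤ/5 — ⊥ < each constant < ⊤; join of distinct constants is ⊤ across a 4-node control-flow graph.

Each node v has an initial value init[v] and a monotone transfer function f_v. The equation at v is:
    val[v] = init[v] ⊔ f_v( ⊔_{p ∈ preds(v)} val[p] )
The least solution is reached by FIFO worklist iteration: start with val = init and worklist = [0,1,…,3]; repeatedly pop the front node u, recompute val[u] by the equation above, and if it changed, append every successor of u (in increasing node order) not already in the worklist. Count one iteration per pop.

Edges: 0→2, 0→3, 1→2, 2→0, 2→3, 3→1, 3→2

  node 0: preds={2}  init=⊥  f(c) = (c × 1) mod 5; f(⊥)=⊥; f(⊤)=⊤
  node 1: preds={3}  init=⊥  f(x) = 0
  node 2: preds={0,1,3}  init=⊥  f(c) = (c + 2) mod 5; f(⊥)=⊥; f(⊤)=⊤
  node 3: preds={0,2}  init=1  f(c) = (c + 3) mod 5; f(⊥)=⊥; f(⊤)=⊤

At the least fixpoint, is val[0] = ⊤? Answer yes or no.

yes

Trace (8 dequeues):
  [1] u=0 | in ⊥ | out ⊥ | ==
  [2] u=1 | in 1 | out 0 | prev ⊥ | push {}
  [3] u=2 | in ⊤ | out ⊤ | prev ⊥ | push {0}
  [4] u=3 | in ⊤ | out ⊤ | prev 1 | push {1,2}
  [5] u=0 | in ⊤ | out ⊤ | prev ⊥ | push {3}
  [6] u=1 | in ⊤ | out 0 | ==
  [7] u=2 | in ⊤ | out ⊤ | ==
  [8] u=3 | in ⊤ | out ⊤ | ==

Converged values:
  [0] ⊤
  [1] 0
  [2] ⊤
  [3] ⊤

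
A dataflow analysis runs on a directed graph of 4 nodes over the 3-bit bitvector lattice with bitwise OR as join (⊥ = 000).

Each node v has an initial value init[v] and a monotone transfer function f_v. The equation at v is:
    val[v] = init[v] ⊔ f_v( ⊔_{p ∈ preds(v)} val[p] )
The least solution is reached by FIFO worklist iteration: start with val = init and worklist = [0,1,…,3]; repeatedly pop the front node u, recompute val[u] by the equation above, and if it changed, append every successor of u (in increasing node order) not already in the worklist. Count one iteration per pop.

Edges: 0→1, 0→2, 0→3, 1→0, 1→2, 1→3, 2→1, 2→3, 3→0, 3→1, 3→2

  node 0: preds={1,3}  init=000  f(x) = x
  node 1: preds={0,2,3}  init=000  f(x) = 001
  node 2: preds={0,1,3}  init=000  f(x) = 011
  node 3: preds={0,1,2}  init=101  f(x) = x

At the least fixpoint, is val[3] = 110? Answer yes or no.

Worklist (8 pops):
  #1 pop 0: in=101 → 101 (was 000); enqueue []
  #2 pop 1: in=101 → 001 (was 000); enqueue [0]
  #3 pop 2: in=101 → 011 (was 000); enqueue [1]
  #4 pop 3: in=111 → 111 (was 101); enqueue [2]
  #5 pop 0: in=111 → 111 (was 101); enqueue [3]
  #6 pop 1: in=111 → 001 (no change)
  #7 pop 2: in=111 → 011 (no change)
  #8 pop 3: in=111 → 111 (no change)

Fixpoint:
  val[0] = 111
  val[1] = 001
  val[2] = 011
  val[3] = 111

no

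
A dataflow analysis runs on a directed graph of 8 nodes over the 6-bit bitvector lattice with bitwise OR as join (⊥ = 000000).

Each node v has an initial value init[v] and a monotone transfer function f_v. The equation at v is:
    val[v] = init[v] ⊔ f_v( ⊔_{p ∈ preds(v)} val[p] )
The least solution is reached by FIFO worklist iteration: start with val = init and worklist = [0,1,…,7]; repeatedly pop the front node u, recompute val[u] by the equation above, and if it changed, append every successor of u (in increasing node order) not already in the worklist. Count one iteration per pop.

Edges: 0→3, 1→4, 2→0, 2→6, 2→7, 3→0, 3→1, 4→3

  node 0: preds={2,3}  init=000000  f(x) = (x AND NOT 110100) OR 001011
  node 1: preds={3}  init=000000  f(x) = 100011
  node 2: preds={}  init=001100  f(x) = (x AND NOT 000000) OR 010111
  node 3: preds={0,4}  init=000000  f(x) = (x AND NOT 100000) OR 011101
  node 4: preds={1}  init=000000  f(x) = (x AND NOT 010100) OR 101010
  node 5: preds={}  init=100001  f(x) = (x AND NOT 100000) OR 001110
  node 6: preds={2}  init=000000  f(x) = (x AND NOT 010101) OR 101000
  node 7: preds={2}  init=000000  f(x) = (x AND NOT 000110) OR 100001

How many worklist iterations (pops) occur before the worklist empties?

Iteration log — 11 steps:
  step 1. node 0  ⊔preds=001100  new=001011  old=000000  +wl: 
  step 2. node 1  ⊔preds=000000  new=100011  old=000000  +wl: 
  step 3. node 2  ⊔preds=000000  new=011111  old=001100  +wl: 0
  step 4. node 3  ⊔preds=001011  new=011111  old=000000  +wl: 1
  step 5. node 4  ⊔preds=100011  new=101011  old=000000  +wl: 3
  step 6. node 5  ⊔preds=000000  new=101111  old=100001  +wl: 
  step 7. node 6  ⊔preds=011111  new=101010  old=000000  +wl: 
  step 8. node 7  ⊔preds=011111  new=111001  old=000000  +wl: 
  step 9. node 0  ⊔preds=011111  new=001011  stable
  step 10. node 1  ⊔preds=011111  new=100011  stable
  step 11. node 3  ⊔preds=101011  new=011111  stable

Least fixpoint reached:
  node 0: 001011
  node 1: 100011
  node 2: 011111
  node 3: 011111
  node 4: 101011
  node 5: 101111
  node 6: 101010
  node 7: 111001

11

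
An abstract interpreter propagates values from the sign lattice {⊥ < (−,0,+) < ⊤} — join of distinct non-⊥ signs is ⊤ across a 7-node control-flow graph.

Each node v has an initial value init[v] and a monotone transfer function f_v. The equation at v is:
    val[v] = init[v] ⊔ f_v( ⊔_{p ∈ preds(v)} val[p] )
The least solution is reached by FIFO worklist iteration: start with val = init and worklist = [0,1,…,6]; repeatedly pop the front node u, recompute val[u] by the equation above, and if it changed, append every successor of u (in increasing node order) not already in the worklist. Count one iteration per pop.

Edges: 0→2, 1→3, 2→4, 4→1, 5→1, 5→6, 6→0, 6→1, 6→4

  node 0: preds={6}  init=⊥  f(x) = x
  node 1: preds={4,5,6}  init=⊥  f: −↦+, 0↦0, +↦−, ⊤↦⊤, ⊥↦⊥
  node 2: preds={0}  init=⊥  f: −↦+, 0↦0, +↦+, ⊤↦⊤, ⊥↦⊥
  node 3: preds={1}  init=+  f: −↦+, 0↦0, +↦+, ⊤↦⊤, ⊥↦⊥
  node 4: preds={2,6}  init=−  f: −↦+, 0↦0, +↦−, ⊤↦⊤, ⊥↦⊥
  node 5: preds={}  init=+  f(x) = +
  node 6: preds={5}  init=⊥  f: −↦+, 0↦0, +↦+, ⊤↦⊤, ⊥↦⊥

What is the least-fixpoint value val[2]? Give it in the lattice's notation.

Iteration log — 12 steps:
  step 1. node 0  ⊔preds=⊥  new=⊥  stable
  step 2. node 1  ⊔preds=⊤  new=⊤  old=⊥  +wl: 
  step 3. node 2  ⊔preds=⊥  new=⊥  stable
  step 4. node 3  ⊔preds=⊤  new=⊤  old=+  +wl: 
  step 5. node 4  ⊔preds=⊥  new=−  stable
  step 6. node 5  ⊔preds=⊥  new=+  stable
  step 7. node 6  ⊔preds=+  new=+  old=⊥  +wl: 0,1,4
  step 8. node 0  ⊔preds=+  new=+  old=⊥  +wl: 2
  step 9. node 1  ⊔preds=⊤  new=⊤  stable
  step 10. node 4  ⊔preds=+  new=−  stable
  step 11. node 2  ⊔preds=+  new=+  old=⊥  +wl: 4
  step 12. node 4  ⊔preds=+  new=−  stable

Least fixpoint reached:
  node 0: +
  node 1: ⊤
  node 2: +
  node 3: ⊤
  node 4: −
  node 5: +
  node 6: +

+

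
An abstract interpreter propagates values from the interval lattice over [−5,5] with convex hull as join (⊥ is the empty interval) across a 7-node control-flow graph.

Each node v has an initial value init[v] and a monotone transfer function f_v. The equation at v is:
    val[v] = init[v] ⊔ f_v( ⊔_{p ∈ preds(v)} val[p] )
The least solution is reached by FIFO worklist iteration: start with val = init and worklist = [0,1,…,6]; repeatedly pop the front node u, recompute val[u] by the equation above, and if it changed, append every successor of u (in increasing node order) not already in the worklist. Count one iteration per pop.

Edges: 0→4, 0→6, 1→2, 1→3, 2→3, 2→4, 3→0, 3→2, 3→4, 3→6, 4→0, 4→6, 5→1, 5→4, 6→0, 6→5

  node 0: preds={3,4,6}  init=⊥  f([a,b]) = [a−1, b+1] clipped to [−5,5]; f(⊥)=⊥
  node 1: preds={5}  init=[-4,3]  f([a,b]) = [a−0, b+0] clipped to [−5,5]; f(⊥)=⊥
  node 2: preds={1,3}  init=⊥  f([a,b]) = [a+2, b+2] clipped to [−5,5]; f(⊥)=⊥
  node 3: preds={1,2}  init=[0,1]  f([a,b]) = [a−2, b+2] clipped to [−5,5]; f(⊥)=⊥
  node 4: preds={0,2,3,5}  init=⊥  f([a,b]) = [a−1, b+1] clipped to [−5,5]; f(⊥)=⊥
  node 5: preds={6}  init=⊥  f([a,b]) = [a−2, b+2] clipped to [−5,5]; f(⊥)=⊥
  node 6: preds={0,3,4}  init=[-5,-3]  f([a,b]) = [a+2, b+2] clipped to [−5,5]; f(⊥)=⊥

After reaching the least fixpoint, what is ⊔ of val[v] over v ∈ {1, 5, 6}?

Trace (19 dequeues):
  [1] u=0 | in [-5,1] | out [-5,2] | prev ⊥ | push {}
  [2] u=1 | in ⊥ | out [-4,3] | ==
  [3] u=2 | in [-4,3] | out [-2,5] | prev ⊥ | push {}
  [4] u=3 | in [-4,5] | out [-5,5] | prev [0,1] | push {0,2}
  [5] u=4 | in [-5,5] | out [-5,5] | prev ⊥ | push {}
  [6] u=5 | in [-5,-3] | out [-5,-1] | prev ⊥ | push {1,4}
  [7] u=6 | in [-5,5] | out [-5,5] | prev [-5,-3] | push {5}
  [8] u=0 | in [-5,5] | out [-5,5] | prev [-5,2] | push {6}
  [9] u=2 | in [-5,5] | out [-3,5] | prev [-2,5] | push {3}
  [10] u=1 | in [-5,-1] | out [-5,3] | prev [-4,3] | push {2}
  [11] u=4 | in [-5,5] | out [-5,5] | ==
  [12] u=5 | in [-5,5] | out [-5,5] | prev [-5,-1] | push {1,4}
  [13] u=6 | in [-5,5] | out [-5,5] | ==
  [14] u=3 | in [-5,5] | out [-5,5] | ==
  [15] u=2 | in [-5,5] | out [-3,5] | ==
  [16] u=1 | in [-5,5] | out [-5,5] | prev [-5,3] | push {2,3}
  [17] u=4 | in [-5,5] | out [-5,5] | ==
  [18] u=2 | in [-5,5] | out [-3,5] | ==
  [19] u=3 | in [-5,5] | out [-5,5] | ==

Converged values:
  [0] [-5,5]
  [1] [-5,5]
  [2] [-3,5]
  [3] [-5,5]
  [4] [-5,5]
  [5] [-5,5]
  [6] [-5,5]

[-5,5]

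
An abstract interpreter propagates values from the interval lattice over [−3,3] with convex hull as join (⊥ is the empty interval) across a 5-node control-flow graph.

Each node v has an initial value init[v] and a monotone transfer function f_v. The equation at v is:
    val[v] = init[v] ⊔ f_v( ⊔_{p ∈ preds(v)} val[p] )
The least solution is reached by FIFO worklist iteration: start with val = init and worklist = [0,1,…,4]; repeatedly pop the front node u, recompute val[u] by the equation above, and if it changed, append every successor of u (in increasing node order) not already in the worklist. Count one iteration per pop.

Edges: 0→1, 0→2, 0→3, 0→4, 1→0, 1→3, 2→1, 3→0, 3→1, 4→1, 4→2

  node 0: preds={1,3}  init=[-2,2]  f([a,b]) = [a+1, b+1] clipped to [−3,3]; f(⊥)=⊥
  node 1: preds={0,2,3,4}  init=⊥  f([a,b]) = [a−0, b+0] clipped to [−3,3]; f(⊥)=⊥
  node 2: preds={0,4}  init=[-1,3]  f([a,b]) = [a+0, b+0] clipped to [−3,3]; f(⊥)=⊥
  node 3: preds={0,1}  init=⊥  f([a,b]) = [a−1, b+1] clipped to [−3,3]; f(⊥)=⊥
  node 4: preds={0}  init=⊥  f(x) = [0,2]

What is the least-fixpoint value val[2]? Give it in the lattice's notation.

[-2,3]

Worklist (11 pops):
  #1 pop 0: in=⊥ → [-2,2] (no change)
  #2 pop 1: in=[-2,3] → [-2,3] (was ⊥); enqueue [0]
  #3 pop 2: in=[-2,2] → [-2,3] (was [-1,3]); enqueue [1]
  #4 pop 3: in=[-2,3] → [-3,3] (was ⊥); enqueue []
  #5 pop 4: in=[-2,2] → [0,2] (was ⊥); enqueue [2]
  #6 pop 0: in=[-3,3] → [-2,3] (was [-2,2]); enqueue [3,4]
  #7 pop 1: in=[-3,3] → [-3,3] (was [-2,3]); enqueue [0]
  #8 pop 2: in=[-2,3] → [-2,3] (no change)
  #9 pop 3: in=[-3,3] → [-3,3] (no change)
  #10 pop 4: in=[-2,3] → [0,2] (no change)
  #11 pop 0: in=[-3,3] → [-2,3] (no change)

Fixpoint:
  val[0] = [-2,3]
  val[1] = [-3,3]
  val[2] = [-2,3]
  val[3] = [-3,3]
  val[4] = [0,2]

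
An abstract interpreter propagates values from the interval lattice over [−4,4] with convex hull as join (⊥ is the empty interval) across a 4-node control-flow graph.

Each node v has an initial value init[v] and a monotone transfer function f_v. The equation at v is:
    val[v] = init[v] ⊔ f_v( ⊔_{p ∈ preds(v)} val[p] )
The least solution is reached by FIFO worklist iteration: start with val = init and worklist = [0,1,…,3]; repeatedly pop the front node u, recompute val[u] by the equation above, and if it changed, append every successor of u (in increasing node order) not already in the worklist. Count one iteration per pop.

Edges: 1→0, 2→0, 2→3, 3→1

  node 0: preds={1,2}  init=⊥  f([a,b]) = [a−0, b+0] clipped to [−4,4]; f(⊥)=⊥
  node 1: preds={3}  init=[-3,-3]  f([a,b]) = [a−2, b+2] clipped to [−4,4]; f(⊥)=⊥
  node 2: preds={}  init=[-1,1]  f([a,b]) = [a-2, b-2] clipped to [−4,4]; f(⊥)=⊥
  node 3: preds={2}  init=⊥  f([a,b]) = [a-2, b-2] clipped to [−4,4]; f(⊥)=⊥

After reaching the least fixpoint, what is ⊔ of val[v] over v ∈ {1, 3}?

Iteration log — 6 steps:
  step 1. node 0  ⊔preds=[-3,1]  new=[-3,1]  old=⊥  +wl: 
  step 2. node 1  ⊔preds=⊥  new=[-3,-3]  stable
  step 3. node 2  ⊔preds=⊥  new=[-1,1]  stable
  step 4. node 3  ⊔preds=[-1,1]  new=[-3,-1]  old=⊥  +wl: 1
  step 5. node 1  ⊔preds=[-3,-1]  new=[-4,1]  old=[-3,-3]  +wl: 0
  step 6. node 0  ⊔preds=[-4,1]  new=[-4,1]  old=[-3,1]  +wl: 

Least fixpoint reached:
  node 0: [-4,1]
  node 1: [-4,1]
  node 2: [-1,1]
  node 3: [-3,-1]

[-4,1]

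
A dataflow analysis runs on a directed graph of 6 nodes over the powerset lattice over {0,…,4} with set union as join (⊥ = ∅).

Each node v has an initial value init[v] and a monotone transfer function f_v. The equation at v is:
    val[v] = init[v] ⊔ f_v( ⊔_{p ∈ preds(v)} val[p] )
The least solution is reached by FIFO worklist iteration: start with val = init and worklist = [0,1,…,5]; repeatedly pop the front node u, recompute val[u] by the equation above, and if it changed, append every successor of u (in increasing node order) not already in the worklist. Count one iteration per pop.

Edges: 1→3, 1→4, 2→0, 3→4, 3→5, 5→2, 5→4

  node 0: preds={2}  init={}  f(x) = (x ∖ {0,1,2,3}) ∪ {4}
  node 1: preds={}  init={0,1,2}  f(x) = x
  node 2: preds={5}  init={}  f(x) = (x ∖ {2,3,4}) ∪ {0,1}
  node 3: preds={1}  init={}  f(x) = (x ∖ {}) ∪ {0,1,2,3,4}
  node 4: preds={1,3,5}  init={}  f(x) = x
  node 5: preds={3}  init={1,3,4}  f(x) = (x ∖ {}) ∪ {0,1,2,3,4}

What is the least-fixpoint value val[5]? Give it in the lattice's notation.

{0,1,2,3,4}

Iteration log — 9 steps:
  step 1. node 0  ⊔preds={}  new={4}  old={}  +wl: 
  step 2. node 1  ⊔preds={}  new={0,1,2}  stable
  step 3. node 2  ⊔preds={1,3,4}  new={0,1}  old={}  +wl: 0
  step 4. node 3  ⊔preds={0,1,2}  new={0,1,2,3,4}  old={}  +wl: 
  step 5. node 4  ⊔preds={0,1,2,3,4}  new={0,1,2,3,4}  old={}  +wl: 
  step 6. node 5  ⊔preds={0,1,2,3,4}  new={0,1,2,3,4}  old={1,3,4}  +wl: 2,4
  step 7. node 0  ⊔preds={0,1}  new={4}  stable
  step 8. node 2  ⊔preds={0,1,2,3,4}  new={0,1}  stable
  step 9. node 4  ⊔preds={0,1,2,3,4}  new={0,1,2,3,4}  stable

Least fixpoint reached:
  node 0: {4}
  node 1: {0,1,2}
  node 2: {0,1}
  node 3: {0,1,2,3,4}
  node 4: {0,1,2,3,4}
  node 5: {0,1,2,3,4}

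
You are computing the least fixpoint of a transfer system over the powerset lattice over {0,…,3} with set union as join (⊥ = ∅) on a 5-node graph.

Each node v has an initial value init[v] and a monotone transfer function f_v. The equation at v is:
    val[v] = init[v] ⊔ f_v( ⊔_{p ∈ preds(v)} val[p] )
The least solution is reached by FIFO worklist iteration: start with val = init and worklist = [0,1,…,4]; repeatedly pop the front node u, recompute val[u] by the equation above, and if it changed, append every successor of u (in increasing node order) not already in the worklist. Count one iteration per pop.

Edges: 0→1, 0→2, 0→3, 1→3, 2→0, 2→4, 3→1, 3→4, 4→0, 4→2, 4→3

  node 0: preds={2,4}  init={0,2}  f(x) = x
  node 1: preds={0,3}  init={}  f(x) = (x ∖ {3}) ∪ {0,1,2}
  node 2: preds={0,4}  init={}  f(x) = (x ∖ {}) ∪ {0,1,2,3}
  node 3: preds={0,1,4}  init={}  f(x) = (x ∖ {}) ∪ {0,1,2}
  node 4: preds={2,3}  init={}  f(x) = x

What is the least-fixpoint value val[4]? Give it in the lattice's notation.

{0,1,2,3}

Worklist (11 pops):
  #1 pop 0: in={} → {0,2} (no change)
  #2 pop 1: in={0,2} → {0,1,2} (was {}); enqueue []
  #3 pop 2: in={0,2} → {0,1,2,3} (was {}); enqueue [0]
  #4 pop 3: in={0,1,2} → {0,1,2} (was {}); enqueue [1]
  #5 pop 4: in={0,1,2,3} → {0,1,2,3} (was {}); enqueue [2,3]
  #6 pop 0: in={0,1,2,3} → {0,1,2,3} (was {0,2}); enqueue []
  #7 pop 1: in={0,1,2,3} → {0,1,2} (no change)
  #8 pop 2: in={0,1,2,3} → {0,1,2,3} (no change)
  #9 pop 3: in={0,1,2,3} → {0,1,2,3} (was {0,1,2}); enqueue [1,4]
  #10 pop 1: in={0,1,2,3} → {0,1,2} (no change)
  #11 pop 4: in={0,1,2,3} → {0,1,2,3} (no change)

Fixpoint:
  val[0] = {0,1,2,3}
  val[1] = {0,1,2}
  val[2] = {0,1,2,3}
  val[3] = {0,1,2,3}
  val[4] = {0,1,2,3}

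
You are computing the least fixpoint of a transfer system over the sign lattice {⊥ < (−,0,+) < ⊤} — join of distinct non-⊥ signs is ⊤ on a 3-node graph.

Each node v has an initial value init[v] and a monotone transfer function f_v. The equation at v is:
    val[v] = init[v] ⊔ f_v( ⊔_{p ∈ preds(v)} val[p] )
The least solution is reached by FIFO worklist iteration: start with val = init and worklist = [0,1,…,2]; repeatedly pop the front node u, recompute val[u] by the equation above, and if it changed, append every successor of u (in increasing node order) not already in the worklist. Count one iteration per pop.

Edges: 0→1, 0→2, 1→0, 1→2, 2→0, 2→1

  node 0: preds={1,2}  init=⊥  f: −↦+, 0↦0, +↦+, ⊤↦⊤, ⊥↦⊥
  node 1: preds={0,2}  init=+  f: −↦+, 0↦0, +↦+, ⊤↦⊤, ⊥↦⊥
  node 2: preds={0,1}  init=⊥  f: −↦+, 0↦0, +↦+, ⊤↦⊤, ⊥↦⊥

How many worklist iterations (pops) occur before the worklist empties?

5

Trace (5 dequeues):
  [1] u=0 | in + | out + | prev ⊥ | push {}
  [2] u=1 | in + | out + | ==
  [3] u=2 | in + | out + | prev ⊥ | push {0,1}
  [4] u=0 | in + | out + | ==
  [5] u=1 | in + | out + | ==

Converged values:
  [0] +
  [1] +
  [2] +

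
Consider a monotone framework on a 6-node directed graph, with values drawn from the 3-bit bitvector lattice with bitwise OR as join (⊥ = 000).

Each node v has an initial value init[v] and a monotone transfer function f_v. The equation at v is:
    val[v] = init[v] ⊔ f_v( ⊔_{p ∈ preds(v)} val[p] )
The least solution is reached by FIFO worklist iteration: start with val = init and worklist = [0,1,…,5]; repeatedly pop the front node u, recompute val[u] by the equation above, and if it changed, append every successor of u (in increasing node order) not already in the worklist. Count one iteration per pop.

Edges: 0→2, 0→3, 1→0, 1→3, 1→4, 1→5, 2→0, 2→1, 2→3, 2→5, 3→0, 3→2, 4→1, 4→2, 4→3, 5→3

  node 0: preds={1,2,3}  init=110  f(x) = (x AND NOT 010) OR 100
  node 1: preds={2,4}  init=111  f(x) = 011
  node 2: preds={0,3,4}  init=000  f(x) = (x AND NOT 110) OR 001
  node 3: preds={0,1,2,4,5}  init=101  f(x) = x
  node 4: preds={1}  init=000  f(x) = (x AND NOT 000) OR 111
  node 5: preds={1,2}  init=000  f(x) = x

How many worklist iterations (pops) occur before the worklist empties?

10

Trace (10 dequeues):
  [1] u=0 | in 111 | out 111 | prev 110 | push {}
  [2] u=1 | in 000 | out 111 | ==
  [3] u=2 | in 111 | out 001 | prev 000 | push {0,1}
  [4] u=3 | in 111 | out 111 | prev 101 | push {2}
  [5] u=4 | in 111 | out 111 | prev 000 | push {3}
  [6] u=5 | in 111 | out 111 | prev 000 | push {}
  [7] u=0 | in 111 | out 111 | ==
  [8] u=1 | in 111 | out 111 | ==
  [9] u=2 | in 111 | out 001 | ==
  [10] u=3 | in 111 | out 111 | ==

Converged values:
  [0] 111
  [1] 111
  [2] 001
  [3] 111
  [4] 111
  [5] 111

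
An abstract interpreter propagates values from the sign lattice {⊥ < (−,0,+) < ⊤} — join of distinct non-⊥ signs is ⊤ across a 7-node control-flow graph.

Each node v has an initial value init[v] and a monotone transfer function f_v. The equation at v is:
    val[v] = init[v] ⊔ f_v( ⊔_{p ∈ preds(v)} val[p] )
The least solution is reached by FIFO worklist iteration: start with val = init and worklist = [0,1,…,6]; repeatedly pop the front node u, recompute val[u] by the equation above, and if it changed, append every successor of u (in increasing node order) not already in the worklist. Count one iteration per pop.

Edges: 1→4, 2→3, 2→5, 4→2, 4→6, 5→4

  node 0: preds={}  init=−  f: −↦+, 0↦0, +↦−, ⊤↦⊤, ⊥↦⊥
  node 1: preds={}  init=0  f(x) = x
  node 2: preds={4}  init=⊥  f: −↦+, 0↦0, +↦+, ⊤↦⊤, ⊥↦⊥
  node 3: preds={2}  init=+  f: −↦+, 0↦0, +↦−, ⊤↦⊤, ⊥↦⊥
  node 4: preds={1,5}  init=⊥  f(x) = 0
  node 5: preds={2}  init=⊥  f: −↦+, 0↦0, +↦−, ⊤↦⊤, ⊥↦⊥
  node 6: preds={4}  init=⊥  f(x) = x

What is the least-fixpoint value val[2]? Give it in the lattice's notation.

0

Iteration log — 11 steps:
  step 1. node 0  ⊔preds=⊥  new=−  stable
  step 2. node 1  ⊔preds=⊥  new=0  stable
  step 3. node 2  ⊔preds=⊥  new=⊥  stable
  step 4. node 3  ⊔preds=⊥  new=+  stable
  step 5. node 4  ⊔preds=0  new=0  old=⊥  +wl: 2
  step 6. node 5  ⊔preds=⊥  new=⊥  stable
  step 7. node 6  ⊔preds=0  new=0  old=⊥  +wl: 
  step 8. node 2  ⊔preds=0  new=0  old=⊥  +wl: 3,5
  step 9. node 3  ⊔preds=0  new=⊤  old=+  +wl: 
  step 10. node 5  ⊔preds=0  new=0  old=⊥  +wl: 4
  step 11. node 4  ⊔preds=0  new=0  stable

Least fixpoint reached:
  node 0: −
  node 1: 0
  node 2: 0
  node 3: ⊤
  node 4: 0
  node 5: 0
  node 6: 0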